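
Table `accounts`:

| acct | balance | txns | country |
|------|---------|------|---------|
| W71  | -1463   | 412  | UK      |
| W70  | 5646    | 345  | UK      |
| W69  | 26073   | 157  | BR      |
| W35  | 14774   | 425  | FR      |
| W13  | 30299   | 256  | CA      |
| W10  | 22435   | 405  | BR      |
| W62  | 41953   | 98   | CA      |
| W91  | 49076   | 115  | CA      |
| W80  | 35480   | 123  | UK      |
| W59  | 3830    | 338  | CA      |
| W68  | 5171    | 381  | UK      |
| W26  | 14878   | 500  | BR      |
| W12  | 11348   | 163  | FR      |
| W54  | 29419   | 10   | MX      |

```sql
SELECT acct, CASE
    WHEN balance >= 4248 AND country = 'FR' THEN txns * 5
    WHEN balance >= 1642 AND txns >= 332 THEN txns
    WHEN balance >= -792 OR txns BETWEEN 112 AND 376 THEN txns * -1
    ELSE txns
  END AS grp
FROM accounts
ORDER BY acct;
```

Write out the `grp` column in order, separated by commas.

405, 815, -256, 500, 2125, -10, 338, -98, 381, -157, 345, 412, -123, -115

acct=W10: balance >= 1642 AND txns >= 332 → 405
acct=W12: balance >= 4248 AND country = 'FR' → 815
acct=W13: balance >= -792 OR txns BETWEEN 112 AND 376 → -256
acct=W26: balance >= 1642 AND txns >= 332 → 500
acct=W35: balance >= 4248 AND country = 'FR' → 2125
acct=W54: balance >= -792 OR txns BETWEEN 112 AND 376 → -10
acct=W59: balance >= 1642 AND txns >= 332 → 338
acct=W62: balance >= -792 OR txns BETWEEN 112 AND 376 → -98
acct=W68: balance >= 1642 AND txns >= 332 → 381
acct=W69: balance >= -792 OR txns BETWEEN 112 AND 376 → -157
acct=W70: balance >= 1642 AND txns >= 332 → 345
acct=W71: ELSE → 412
acct=W80: balance >= -792 OR txns BETWEEN 112 AND 376 → -123
acct=W91: balance >= -792 OR txns BETWEEN 112 AND 376 → -115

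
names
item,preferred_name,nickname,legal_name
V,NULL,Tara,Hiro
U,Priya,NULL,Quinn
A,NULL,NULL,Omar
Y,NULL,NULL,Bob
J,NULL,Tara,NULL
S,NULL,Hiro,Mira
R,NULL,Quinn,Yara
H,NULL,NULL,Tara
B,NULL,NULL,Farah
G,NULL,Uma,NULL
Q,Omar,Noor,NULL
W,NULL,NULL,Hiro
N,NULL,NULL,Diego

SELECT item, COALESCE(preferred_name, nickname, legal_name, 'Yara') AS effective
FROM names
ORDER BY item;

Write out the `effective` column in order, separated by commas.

Omar, Farah, Uma, Tara, Tara, Diego, Omar, Quinn, Hiro, Priya, Tara, Hiro, Bob

item=A: preferred_name=NULL, nickname=NULL, legal_name=Omar → Omar
item=B: preferred_name=NULL, nickname=NULL, legal_name=Farah → Farah
item=G: preferred_name=NULL, nickname=Uma → Uma
item=H: preferred_name=NULL, nickname=NULL, legal_name=Tara → Tara
item=J: preferred_name=NULL, nickname=Tara → Tara
item=N: preferred_name=NULL, nickname=NULL, legal_name=Diego → Diego
item=Q: preferred_name=Omar → Omar
item=R: preferred_name=NULL, nickname=Quinn → Quinn
item=S: preferred_name=NULL, nickname=Hiro → Hiro
item=U: preferred_name=Priya → Priya
item=V: preferred_name=NULL, nickname=Tara → Tara
item=W: preferred_name=NULL, nickname=NULL, legal_name=Hiro → Hiro
item=Y: preferred_name=NULL, nickname=NULL, legal_name=Bob → Bob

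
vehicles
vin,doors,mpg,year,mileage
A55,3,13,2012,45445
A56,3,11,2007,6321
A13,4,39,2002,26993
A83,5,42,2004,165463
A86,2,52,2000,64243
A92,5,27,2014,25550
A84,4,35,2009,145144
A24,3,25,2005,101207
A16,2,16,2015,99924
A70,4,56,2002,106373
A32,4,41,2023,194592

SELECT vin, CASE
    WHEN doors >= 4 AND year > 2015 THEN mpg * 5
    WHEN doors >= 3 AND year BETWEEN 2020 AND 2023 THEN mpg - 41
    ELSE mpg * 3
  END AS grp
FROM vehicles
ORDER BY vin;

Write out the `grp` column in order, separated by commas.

vin=A13: ELSE → 117
vin=A16: ELSE → 48
vin=A24: ELSE → 75
vin=A32: doors >= 4 AND year > 2015 → 205
vin=A55: ELSE → 39
vin=A56: ELSE → 33
vin=A70: ELSE → 168
vin=A83: ELSE → 126
vin=A84: ELSE → 105
vin=A86: ELSE → 156
vin=A92: ELSE → 81

117, 48, 75, 205, 39, 33, 168, 126, 105, 156, 81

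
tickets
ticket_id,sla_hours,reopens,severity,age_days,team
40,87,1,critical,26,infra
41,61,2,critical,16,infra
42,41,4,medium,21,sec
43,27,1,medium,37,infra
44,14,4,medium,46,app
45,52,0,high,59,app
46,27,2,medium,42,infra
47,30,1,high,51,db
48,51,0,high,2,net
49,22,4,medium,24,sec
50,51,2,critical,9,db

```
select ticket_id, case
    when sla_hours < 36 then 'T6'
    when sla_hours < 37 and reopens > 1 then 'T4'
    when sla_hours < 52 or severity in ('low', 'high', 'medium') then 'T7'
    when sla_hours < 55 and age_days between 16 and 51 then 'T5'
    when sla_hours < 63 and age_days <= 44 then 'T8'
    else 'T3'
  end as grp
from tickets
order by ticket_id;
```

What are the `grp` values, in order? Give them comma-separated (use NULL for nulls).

T3, T8, T7, T6, T6, T7, T6, T6, T7, T6, T7

ticket_id=40: ELSE → T3
ticket_id=41: sla_hours < 63 and age_days <= 44 → T8
ticket_id=42: sla_hours < 52 or severity in ('low', 'high', 'medium') → T7
ticket_id=43: sla_hours < 36 → T6
ticket_id=44: sla_hours < 36 → T6
ticket_id=45: sla_hours < 52 or severity in ('low', 'high', 'medium') → T7
ticket_id=46: sla_hours < 36 → T6
ticket_id=47: sla_hours < 36 → T6
ticket_id=48: sla_hours < 52 or severity in ('low', 'high', 'medium') → T7
ticket_id=49: sla_hours < 36 → T6
ticket_id=50: sla_hours < 52 or severity in ('low', 'high', 'medium') → T7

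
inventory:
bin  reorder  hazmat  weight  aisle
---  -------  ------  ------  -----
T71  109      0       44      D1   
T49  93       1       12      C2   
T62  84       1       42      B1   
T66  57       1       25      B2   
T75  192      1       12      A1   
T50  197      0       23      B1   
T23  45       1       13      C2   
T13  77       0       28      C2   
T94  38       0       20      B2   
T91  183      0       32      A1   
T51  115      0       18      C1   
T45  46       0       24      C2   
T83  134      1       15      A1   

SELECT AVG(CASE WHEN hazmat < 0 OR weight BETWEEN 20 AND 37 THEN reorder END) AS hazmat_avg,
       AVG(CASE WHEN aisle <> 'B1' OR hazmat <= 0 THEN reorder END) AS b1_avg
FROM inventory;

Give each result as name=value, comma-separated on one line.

hazmat_avg=99.6666666667, b1_avg=107.1666666667

[hazmat_avg: hazmat < 0 OR weight BETWEEN 20 AND 37]
bin=T71: ✗
bin=T49: ✗
bin=T62: ✗
bin=T66: ✓ → 57
bin=T75: ✗
bin=T50: ✓ → 197
bin=T23: ✗
bin=T13: ✓ → 77
bin=T94: ✓ → 38
bin=T91: ✓ → 183
bin=T51: ✗
bin=T45: ✓ → 46
bin=T83: ✗
hazmat_avg = (57 + 197 + 77 + 38 + 183 + 46) / 6 = 99.6666666667
—
[b1_avg: aisle <> 'B1' OR hazmat <= 0]
bin=T71: ✓ → 109
bin=T49: ✓ → 93
bin=T62: ✗
bin=T66: ✓ → 57
bin=T75: ✓ → 192
bin=T50: ✓ → 197
bin=T23: ✓ → 45
bin=T13: ✓ → 77
bin=T94: ✓ → 38
bin=T91: ✓ → 183
bin=T51: ✓ → 115
bin=T45: ✓ → 46
bin=T83: ✓ → 134
b1_avg = (109 + 93 + 57 + 192 + 197 + 45 + 77 + 38 + 183 + 115 + 46 + 134) / 12 = 107.1666666667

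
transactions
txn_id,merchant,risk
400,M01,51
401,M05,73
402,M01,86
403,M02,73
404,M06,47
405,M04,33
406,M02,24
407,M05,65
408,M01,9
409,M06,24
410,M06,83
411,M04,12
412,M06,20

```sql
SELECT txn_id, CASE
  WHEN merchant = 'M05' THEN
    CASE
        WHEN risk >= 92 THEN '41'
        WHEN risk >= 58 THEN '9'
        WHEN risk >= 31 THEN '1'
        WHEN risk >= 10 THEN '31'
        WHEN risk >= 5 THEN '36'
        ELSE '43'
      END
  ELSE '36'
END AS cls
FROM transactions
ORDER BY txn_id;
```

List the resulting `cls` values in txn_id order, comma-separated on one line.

36, 9, 36, 36, 36, 36, 36, 9, 36, 36, 36, 36, 36

txn_id=400: merchant='M01' → outer ELSE → 36
txn_id=401: merchant='M05' → inner[risk >= 58] → 9
txn_id=402: merchant='M01' → outer ELSE → 36
txn_id=403: merchant='M02' → outer ELSE → 36
txn_id=404: merchant='M06' → outer ELSE → 36
txn_id=405: merchant='M04' → outer ELSE → 36
txn_id=406: merchant='M02' → outer ELSE → 36
txn_id=407: merchant='M05' → inner[risk >= 58] → 9
txn_id=408: merchant='M01' → outer ELSE → 36
txn_id=409: merchant='M06' → outer ELSE → 36
txn_id=410: merchant='M06' → outer ELSE → 36
txn_id=411: merchant='M04' → outer ELSE → 36
txn_id=412: merchant='M06' → outer ELSE → 36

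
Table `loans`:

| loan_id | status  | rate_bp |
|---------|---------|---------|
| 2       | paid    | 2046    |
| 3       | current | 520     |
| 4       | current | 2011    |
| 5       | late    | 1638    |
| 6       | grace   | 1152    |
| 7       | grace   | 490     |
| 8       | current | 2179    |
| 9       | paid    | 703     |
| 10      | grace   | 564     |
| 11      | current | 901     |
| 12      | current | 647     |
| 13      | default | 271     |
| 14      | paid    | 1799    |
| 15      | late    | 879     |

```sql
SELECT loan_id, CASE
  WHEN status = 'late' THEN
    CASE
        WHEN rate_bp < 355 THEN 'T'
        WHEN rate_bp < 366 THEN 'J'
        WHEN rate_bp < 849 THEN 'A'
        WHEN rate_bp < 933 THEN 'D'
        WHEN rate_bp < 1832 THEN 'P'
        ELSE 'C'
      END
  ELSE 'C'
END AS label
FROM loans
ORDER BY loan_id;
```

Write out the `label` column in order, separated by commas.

loan_id=2: status='paid' → outer ELSE → C
loan_id=3: status='current' → outer ELSE → C
loan_id=4: status='current' → outer ELSE → C
loan_id=5: status='late' → inner[rate_bp < 1832] → P
loan_id=6: status='grace' → outer ELSE → C
loan_id=7: status='grace' → outer ELSE → C
loan_id=8: status='current' → outer ELSE → C
loan_id=9: status='paid' → outer ELSE → C
loan_id=10: status='grace' → outer ELSE → C
loan_id=11: status='current' → outer ELSE → C
loan_id=12: status='current' → outer ELSE → C
loan_id=13: status='default' → outer ELSE → C
loan_id=14: status='paid' → outer ELSE → C
loan_id=15: status='late' → inner[rate_bp < 933] → D

C, C, C, P, C, C, C, C, C, C, C, C, C, D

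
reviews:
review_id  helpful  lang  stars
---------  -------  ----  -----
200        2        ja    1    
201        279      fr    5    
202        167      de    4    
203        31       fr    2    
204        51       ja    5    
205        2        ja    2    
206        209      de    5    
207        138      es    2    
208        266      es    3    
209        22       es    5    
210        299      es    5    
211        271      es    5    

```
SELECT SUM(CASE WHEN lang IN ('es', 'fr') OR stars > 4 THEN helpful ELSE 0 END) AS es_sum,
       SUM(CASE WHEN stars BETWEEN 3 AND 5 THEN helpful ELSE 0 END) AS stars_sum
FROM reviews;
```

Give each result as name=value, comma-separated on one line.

es_sum=1566, stars_sum=1564

[es_sum: lang IN ('es', 'fr') OR stars > 4]
review_id=200: ✗
review_id=201: ✓ → 279
review_id=202: ✗
review_id=203: ✓ → 31
review_id=204: ✓ → 51
review_id=205: ✗
review_id=206: ✓ → 209
review_id=207: ✓ → 138
review_id=208: ✓ → 266
review_id=209: ✓ → 22
review_id=210: ✓ → 299
review_id=211: ✓ → 271
es_sum = 279 + 31 + 51 + 209 + 138 + 266 + 22 + 299 + 271 = 1566
—
[stars_sum: stars BETWEEN 3 AND 5]
review_id=200: ✗
review_id=201: ✓ → 279
review_id=202: ✓ → 167
review_id=203: ✗
review_id=204: ✓ → 51
review_id=205: ✗
review_id=206: ✓ → 209
review_id=207: ✗
review_id=208: ✓ → 266
review_id=209: ✓ → 22
review_id=210: ✓ → 299
review_id=211: ✓ → 271
stars_sum = 279 + 167 + 51 + 209 + 266 + 22 + 299 + 271 = 1564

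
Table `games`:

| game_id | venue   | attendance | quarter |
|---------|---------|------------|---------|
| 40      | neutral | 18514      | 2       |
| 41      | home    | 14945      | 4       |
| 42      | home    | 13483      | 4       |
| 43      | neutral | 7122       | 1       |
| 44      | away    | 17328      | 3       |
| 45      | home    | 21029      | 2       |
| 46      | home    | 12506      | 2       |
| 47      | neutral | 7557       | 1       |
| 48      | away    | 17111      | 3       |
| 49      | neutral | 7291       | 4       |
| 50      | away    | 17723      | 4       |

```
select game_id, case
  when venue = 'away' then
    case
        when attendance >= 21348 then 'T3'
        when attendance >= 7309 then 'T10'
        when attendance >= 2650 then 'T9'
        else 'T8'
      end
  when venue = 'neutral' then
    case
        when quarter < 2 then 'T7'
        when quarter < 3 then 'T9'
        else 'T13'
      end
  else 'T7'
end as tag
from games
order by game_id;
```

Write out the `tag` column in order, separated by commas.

game_id=40: venue='neutral' → inner[quarter < 3] → T9
game_id=41: venue='home' → outer ELSE → T7
game_id=42: venue='home' → outer ELSE → T7
game_id=43: venue='neutral' → inner[quarter < 2] → T7
game_id=44: venue='away' → inner[attendance >= 7309] → T10
game_id=45: venue='home' → outer ELSE → T7
game_id=46: venue='home' → outer ELSE → T7
game_id=47: venue='neutral' → inner[quarter < 2] → T7
game_id=48: venue='away' → inner[attendance >= 7309] → T10
game_id=49: venue='neutral' → inner[ELSE] → T13
game_id=50: venue='away' → inner[attendance >= 7309] → T10

T9, T7, T7, T7, T10, T7, T7, T7, T10, T13, T10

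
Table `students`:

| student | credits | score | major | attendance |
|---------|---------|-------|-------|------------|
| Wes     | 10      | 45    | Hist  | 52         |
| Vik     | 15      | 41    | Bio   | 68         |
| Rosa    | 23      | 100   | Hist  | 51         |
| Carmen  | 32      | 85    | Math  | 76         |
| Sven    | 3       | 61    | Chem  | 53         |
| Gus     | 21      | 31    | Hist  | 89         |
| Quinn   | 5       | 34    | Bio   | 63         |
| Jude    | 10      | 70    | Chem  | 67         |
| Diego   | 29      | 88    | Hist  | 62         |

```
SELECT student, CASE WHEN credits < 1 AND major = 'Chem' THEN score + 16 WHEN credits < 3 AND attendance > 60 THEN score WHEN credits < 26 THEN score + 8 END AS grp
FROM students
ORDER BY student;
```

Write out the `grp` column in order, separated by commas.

NULL, NULL, 39, 78, 42, 108, 69, 49, 53

student=Carmen: (no match → NULL) → NULL
student=Diego: (no match → NULL) → NULL
student=Gus: credits < 26 → 39
student=Jude: credits < 26 → 78
student=Quinn: credits < 26 → 42
student=Rosa: credits < 26 → 108
student=Sven: credits < 26 → 69
student=Vik: credits < 26 → 49
student=Wes: credits < 26 → 53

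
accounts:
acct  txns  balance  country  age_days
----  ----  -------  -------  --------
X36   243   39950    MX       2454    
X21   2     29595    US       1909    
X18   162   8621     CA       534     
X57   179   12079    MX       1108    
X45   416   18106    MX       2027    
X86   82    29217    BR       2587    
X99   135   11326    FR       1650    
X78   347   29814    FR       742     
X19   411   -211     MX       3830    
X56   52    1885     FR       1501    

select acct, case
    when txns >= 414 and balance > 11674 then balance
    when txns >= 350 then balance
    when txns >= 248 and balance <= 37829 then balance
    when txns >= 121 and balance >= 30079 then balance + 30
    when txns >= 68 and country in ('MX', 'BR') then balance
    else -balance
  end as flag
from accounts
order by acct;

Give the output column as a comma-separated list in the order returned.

acct=X18: ELSE → -8621
acct=X19: txns >= 350 → -211
acct=X21: ELSE → -29595
acct=X36: txns >= 121 and balance >= 30079 → 39980
acct=X45: txns >= 414 and balance > 11674 → 18106
acct=X56: ELSE → -1885
acct=X57: txns >= 68 and country in ('MX', 'BR') → 12079
acct=X78: txns >= 248 and balance <= 37829 → 29814
acct=X86: txns >= 68 and country in ('MX', 'BR') → 29217
acct=X99: ELSE → -11326

-8621, -211, -29595, 39980, 18106, -1885, 12079, 29814, 29217, -11326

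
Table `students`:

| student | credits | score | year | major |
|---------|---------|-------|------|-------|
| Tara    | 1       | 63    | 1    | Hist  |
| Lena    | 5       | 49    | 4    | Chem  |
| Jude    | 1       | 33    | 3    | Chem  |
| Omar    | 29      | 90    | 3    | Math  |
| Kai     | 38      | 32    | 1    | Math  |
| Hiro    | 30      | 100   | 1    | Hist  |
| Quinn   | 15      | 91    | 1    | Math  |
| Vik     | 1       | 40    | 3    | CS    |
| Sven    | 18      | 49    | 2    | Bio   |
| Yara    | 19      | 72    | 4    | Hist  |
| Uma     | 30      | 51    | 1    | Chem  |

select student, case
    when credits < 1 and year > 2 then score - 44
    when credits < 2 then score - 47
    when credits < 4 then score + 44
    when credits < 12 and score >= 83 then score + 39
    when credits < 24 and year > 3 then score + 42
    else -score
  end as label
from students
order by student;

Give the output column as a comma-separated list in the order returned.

-100, -14, -32, 91, -90, -91, -49, 16, -51, -7, 114

student=Hiro: ELSE → -100
student=Jude: credits < 2 → -14
student=Kai: ELSE → -32
student=Lena: credits < 24 and year > 3 → 91
student=Omar: ELSE → -90
student=Quinn: ELSE → -91
student=Sven: ELSE → -49
student=Tara: credits < 2 → 16
student=Uma: ELSE → -51
student=Vik: credits < 2 → -7
student=Yara: credits < 24 and year > 3 → 114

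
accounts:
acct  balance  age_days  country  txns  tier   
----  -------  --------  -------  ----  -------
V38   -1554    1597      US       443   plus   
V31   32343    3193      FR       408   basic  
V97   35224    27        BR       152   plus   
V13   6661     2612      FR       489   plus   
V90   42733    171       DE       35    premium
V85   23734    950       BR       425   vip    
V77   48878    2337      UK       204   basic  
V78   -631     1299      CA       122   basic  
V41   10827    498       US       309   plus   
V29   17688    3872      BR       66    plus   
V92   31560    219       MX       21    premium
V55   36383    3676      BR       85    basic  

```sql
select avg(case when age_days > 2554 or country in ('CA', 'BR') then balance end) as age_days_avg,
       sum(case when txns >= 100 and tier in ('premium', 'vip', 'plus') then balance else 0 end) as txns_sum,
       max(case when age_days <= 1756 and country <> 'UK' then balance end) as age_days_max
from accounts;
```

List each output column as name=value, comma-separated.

age_days_avg=21628.8571428571, txns_sum=74892, age_days_max=42733

[age_days_avg: age_days > 2554 or country in ('CA', 'BR')]
acct=V38: ✗
acct=V31: ✓ → 32343
acct=V97: ✓ → 35224
acct=V13: ✓ → 6661
acct=V90: ✗
acct=V85: ✓ → 23734
acct=V77: ✗
acct=V78: ✓ → -631
acct=V41: ✗
acct=V29: ✓ → 17688
acct=V92: ✗
acct=V55: ✓ → 36383
age_days_avg = (32343 + 35224 + 6661 + 23734 + -631 + 17688 + 36383) / 7 = 21628.8571428571
—
[txns_sum: txns >= 100 and tier in ('premium', 'vip', 'plus')]
acct=V38: ✓ → -1554
acct=V31: ✗
acct=V97: ✓ → 35224
acct=V13: ✓ → 6661
acct=V90: ✗
acct=V85: ✓ → 23734
acct=V77: ✗
acct=V78: ✗
acct=V41: ✓ → 10827
acct=V29: ✗
acct=V92: ✗
acct=V55: ✗
txns_sum = -1554 + 35224 + 6661 + 23734 + 10827 = 74892
—
[age_days_max: age_days <= 1756 and country <> 'UK']
acct=V38: ✓ → -1554
acct=V31: ✗
acct=V97: ✓ → 35224
acct=V13: ✗
acct=V90: ✓ → 42733
acct=V85: ✓ → 23734
acct=V77: ✗
acct=V78: ✓ → -631
acct=V41: ✓ → 10827
acct=V29: ✗
acct=V92: ✓ → 31560
acct=V55: ✗
age_days_max = MAX(-1554, 35224, 42733, 23734, -631, 10827, 31560) = 42733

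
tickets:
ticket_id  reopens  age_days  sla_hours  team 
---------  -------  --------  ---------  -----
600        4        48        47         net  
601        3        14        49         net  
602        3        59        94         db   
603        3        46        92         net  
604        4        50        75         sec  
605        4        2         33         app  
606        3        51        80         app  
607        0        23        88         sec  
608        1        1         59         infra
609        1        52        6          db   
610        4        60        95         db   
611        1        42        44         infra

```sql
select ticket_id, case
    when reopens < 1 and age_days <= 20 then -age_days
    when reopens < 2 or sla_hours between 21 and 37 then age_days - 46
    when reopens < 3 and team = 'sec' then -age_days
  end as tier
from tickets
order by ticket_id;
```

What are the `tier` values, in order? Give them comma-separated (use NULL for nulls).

NULL, NULL, NULL, NULL, NULL, -44, NULL, -23, -45, 6, NULL, -4

ticket_id=600: (no match → NULL) → NULL
ticket_id=601: (no match → NULL) → NULL
ticket_id=602: (no match → NULL) → NULL
ticket_id=603: (no match → NULL) → NULL
ticket_id=604: (no match → NULL) → NULL
ticket_id=605: reopens < 2 or sla_hours between 21 and 37 → -44
ticket_id=606: (no match → NULL) → NULL
ticket_id=607: reopens < 2 or sla_hours between 21 and 37 → -23
ticket_id=608: reopens < 2 or sla_hours between 21 and 37 → -45
ticket_id=609: reopens < 2 or sla_hours between 21 and 37 → 6
ticket_id=610: (no match → NULL) → NULL
ticket_id=611: reopens < 2 or sla_hours between 21 and 37 → -4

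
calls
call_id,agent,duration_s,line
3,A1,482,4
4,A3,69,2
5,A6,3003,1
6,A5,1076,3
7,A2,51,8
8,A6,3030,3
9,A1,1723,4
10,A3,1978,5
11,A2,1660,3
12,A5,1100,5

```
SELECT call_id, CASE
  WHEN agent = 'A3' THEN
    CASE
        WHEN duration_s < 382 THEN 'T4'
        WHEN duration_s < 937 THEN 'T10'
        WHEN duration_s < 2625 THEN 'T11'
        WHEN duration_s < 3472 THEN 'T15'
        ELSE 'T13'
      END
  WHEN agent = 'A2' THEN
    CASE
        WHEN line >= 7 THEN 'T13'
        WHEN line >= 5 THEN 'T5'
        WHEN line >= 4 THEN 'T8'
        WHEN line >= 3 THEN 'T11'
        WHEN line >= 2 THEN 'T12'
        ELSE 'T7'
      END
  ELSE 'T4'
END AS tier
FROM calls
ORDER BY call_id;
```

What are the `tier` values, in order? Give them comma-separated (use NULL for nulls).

T4, T4, T4, T4, T13, T4, T4, T11, T11, T4

call_id=3: agent='A1' → outer ELSE → T4
call_id=4: agent='A3' → inner[duration_s < 382] → T4
call_id=5: agent='A6' → outer ELSE → T4
call_id=6: agent='A5' → outer ELSE → T4
call_id=7: agent='A2' → inner[line >= 7] → T13
call_id=8: agent='A6' → outer ELSE → T4
call_id=9: agent='A1' → outer ELSE → T4
call_id=10: agent='A3' → inner[duration_s < 2625] → T11
call_id=11: agent='A2' → inner[line >= 3] → T11
call_id=12: agent='A5' → outer ELSE → T4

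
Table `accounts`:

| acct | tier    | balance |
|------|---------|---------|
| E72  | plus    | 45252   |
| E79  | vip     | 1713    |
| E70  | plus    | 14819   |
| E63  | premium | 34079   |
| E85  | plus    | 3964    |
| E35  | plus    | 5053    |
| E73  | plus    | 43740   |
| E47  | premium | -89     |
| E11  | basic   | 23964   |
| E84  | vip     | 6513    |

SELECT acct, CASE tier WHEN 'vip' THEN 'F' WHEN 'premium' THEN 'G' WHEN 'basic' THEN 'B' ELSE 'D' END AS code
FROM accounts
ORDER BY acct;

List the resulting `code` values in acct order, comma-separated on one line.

acct=E11: tier='basic' → B
acct=E35: ELSE → D
acct=E47: tier='premium' → G
acct=E63: tier='premium' → G
acct=E70: ELSE → D
acct=E72: ELSE → D
acct=E73: ELSE → D
acct=E79: tier='vip' → F
acct=E84: tier='vip' → F
acct=E85: ELSE → D

B, D, G, G, D, D, D, F, F, D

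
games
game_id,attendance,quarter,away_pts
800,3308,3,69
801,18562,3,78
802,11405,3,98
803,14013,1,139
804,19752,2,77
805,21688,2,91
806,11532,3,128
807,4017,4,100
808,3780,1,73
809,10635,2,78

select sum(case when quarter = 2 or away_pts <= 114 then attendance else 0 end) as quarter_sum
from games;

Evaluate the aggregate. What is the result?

93147

game_id=800: ✓ → 3308
game_id=801: ✓ → 18562
game_id=802: ✓ → 11405
game_id=803: ✗
game_id=804: ✓ → 19752
game_id=805: ✓ → 21688
game_id=806: ✗
game_id=807: ✓ → 4017
game_id=808: ✓ → 3780
game_id=809: ✓ → 10635
quarter_sum = 3308 + 18562 + 11405 + 19752 + 21688 + 4017 + 3780 + 10635 = 93147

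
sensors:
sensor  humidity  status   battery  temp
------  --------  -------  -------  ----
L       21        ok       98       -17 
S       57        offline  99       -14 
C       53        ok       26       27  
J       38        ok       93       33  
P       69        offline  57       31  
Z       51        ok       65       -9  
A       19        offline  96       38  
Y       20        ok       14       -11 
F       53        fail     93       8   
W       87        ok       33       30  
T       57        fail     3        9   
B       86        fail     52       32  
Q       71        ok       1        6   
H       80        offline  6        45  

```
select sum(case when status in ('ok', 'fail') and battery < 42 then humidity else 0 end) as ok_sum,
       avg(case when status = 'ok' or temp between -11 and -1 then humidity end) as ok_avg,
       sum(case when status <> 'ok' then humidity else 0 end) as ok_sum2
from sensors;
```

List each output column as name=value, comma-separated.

ok_sum=288, ok_avg=48.7142857143, ok_sum2=421

[ok_sum: status in ('ok', 'fail') and battery < 42]
sensor=L: ✗
sensor=S: ✗
sensor=C: ✓ → 53
sensor=J: ✗
sensor=P: ✗
sensor=Z: ✗
sensor=A: ✗
sensor=Y: ✓ → 20
sensor=F: ✗
sensor=W: ✓ → 87
sensor=T: ✓ → 57
sensor=B: ✗
sensor=Q: ✓ → 71
sensor=H: ✗
ok_sum = 53 + 20 + 87 + 57 + 71 = 288
—
[ok_avg: status = 'ok' or temp between -11 and -1]
sensor=L: ✓ → 21
sensor=S: ✗
sensor=C: ✓ → 53
sensor=J: ✓ → 38
sensor=P: ✗
sensor=Z: ✓ → 51
sensor=A: ✗
sensor=Y: ✓ → 20
sensor=F: ✗
sensor=W: ✓ → 87
sensor=T: ✗
sensor=B: ✗
sensor=Q: ✓ → 71
sensor=H: ✗
ok_avg = (21 + 53 + 38 + 51 + 20 + 87 + 71) / 7 = 48.7142857143
—
[ok_sum2: status <> 'ok']
sensor=L: ✗
sensor=S: ✓ → 57
sensor=C: ✗
sensor=J: ✗
sensor=P: ✓ → 69
sensor=Z: ✗
sensor=A: ✓ → 19
sensor=Y: ✗
sensor=F: ✓ → 53
sensor=W: ✗
sensor=T: ✓ → 57
sensor=B: ✓ → 86
sensor=Q: ✗
sensor=H: ✓ → 80
ok_sum2 = 57 + 69 + 19 + 53 + 57 + 86 + 80 = 421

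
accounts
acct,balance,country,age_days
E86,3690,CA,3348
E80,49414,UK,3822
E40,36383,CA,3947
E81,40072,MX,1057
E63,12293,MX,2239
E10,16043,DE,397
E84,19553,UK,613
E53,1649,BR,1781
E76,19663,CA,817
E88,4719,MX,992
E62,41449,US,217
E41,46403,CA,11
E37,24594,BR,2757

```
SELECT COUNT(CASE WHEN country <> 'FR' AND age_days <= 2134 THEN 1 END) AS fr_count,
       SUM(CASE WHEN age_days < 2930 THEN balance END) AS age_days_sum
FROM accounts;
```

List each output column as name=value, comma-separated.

[fr_count: country <> 'FR' AND age_days <= 2134]
acct=E86: ✗
acct=E80: ✗
acct=E40: ✗
acct=E81: ✓ → 1
acct=E63: ✗
acct=E10: ✓ → 1
acct=E84: ✓ → 1
acct=E53: ✓ → 1
acct=E76: ✓ → 1
acct=E88: ✓ → 1
acct=E62: ✓ → 1
acct=E41: ✓ → 1
acct=E37: ✗
fr_count = COUNT(1, 1, 1, 1, 1, 1, 1, 1) = 8
—
[age_days_sum: age_days < 2930]
acct=E86: ✗
acct=E80: ✗
acct=E40: ✗
acct=E81: ✓ → 40072
acct=E63: ✓ → 12293
acct=E10: ✓ → 16043
acct=E84: ✓ → 19553
acct=E53: ✓ → 1649
acct=E76: ✓ → 19663
acct=E88: ✓ → 4719
acct=E62: ✓ → 41449
acct=E41: ✓ → 46403
acct=E37: ✓ → 24594
age_days_sum = 40072 + 12293 + 16043 + 19553 + 1649 + 19663 + 4719 + 41449 + 46403 + 24594 = 226438

fr_count=8, age_days_sum=226438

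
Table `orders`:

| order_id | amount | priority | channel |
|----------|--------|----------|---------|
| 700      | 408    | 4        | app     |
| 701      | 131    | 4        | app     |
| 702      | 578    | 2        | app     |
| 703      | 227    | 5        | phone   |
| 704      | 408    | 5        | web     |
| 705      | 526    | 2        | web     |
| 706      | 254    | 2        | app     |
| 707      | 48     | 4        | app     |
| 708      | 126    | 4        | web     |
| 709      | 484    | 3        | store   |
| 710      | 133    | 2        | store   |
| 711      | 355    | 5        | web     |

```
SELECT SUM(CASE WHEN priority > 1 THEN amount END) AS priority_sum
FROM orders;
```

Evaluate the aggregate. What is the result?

order_id=700: ✓ → 408
order_id=701: ✓ → 131
order_id=702: ✓ → 578
order_id=703: ✓ → 227
order_id=704: ✓ → 408
order_id=705: ✓ → 526
order_id=706: ✓ → 254
order_id=707: ✓ → 48
order_id=708: ✓ → 126
order_id=709: ✓ → 484
order_id=710: ✓ → 133
order_id=711: ✓ → 355
priority_sum = 408 + 131 + 578 + 227 + 408 + 526 + 254 + 48 + 126 + 484 + 133 + 355 = 3678

3678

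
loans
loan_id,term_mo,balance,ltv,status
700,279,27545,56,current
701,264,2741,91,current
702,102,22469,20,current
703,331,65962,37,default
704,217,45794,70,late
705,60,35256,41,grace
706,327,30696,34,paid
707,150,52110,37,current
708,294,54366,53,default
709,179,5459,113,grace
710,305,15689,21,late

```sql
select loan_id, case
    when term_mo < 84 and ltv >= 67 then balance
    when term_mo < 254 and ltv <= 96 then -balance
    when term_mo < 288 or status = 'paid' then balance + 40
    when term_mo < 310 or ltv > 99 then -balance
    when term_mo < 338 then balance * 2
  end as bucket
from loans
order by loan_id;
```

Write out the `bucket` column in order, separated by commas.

27585, 2781, -22469, 131924, -45794, -35256, 30736, -52110, -54366, 5499, -15689

loan_id=700: term_mo < 288 or status = 'paid' → 27585
loan_id=701: term_mo < 288 or status = 'paid' → 2781
loan_id=702: term_mo < 254 and ltv <= 96 → -22469
loan_id=703: term_mo < 338 → 131924
loan_id=704: term_mo < 254 and ltv <= 96 → -45794
loan_id=705: term_mo < 254 and ltv <= 96 → -35256
loan_id=706: term_mo < 288 or status = 'paid' → 30736
loan_id=707: term_mo < 254 and ltv <= 96 → -52110
loan_id=708: term_mo < 310 or ltv > 99 → -54366
loan_id=709: term_mo < 288 or status = 'paid' → 5499
loan_id=710: term_mo < 310 or ltv > 99 → -15689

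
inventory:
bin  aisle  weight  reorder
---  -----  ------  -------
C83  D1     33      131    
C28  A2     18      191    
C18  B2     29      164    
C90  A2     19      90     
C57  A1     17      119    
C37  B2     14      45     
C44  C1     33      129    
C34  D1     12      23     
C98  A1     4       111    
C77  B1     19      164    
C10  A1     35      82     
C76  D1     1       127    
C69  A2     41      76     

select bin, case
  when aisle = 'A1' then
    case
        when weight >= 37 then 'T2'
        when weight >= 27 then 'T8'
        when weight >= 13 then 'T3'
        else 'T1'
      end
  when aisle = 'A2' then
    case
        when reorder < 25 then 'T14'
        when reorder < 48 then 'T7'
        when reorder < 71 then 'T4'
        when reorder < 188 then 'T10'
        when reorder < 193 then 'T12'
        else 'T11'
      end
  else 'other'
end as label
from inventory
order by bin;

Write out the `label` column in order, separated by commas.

bin=C10: aisle='A1' → inner[weight >= 27] → T8
bin=C18: aisle='B2' → outer ELSE → other
bin=C28: aisle='A2' → inner[reorder < 193] → T12
bin=C34: aisle='D1' → outer ELSE → other
bin=C37: aisle='B2' → outer ELSE → other
bin=C44: aisle='C1' → outer ELSE → other
bin=C57: aisle='A1' → inner[weight >= 13] → T3
bin=C69: aisle='A2' → inner[reorder < 188] → T10
bin=C76: aisle='D1' → outer ELSE → other
bin=C77: aisle='B1' → outer ELSE → other
bin=C83: aisle='D1' → outer ELSE → other
bin=C90: aisle='A2' → inner[reorder < 188] → T10
bin=C98: aisle='A1' → inner[ELSE] → T1

T8, other, T12, other, other, other, T3, T10, other, other, other, T10, T1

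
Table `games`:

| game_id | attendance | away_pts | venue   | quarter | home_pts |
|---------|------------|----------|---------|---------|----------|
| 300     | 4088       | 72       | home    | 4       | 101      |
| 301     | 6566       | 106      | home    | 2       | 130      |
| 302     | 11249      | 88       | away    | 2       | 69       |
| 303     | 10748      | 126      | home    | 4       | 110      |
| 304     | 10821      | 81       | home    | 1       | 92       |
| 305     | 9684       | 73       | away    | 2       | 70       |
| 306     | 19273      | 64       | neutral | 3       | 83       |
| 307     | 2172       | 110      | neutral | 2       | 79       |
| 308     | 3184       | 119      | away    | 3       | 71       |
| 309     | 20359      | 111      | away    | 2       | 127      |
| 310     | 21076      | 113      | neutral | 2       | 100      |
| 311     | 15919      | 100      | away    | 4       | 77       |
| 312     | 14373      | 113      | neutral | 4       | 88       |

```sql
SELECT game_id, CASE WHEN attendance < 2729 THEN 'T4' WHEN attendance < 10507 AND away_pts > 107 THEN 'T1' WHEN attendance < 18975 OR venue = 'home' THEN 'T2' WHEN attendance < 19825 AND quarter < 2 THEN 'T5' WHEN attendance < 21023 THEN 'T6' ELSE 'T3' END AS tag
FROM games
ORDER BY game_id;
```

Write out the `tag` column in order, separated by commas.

T2, T2, T2, T2, T2, T2, T6, T4, T1, T6, T3, T2, T2

game_id=300: attendance < 18975 OR venue = 'home' → T2
game_id=301: attendance < 18975 OR venue = 'home' → T2
game_id=302: attendance < 18975 OR venue = 'home' → T2
game_id=303: attendance < 18975 OR venue = 'home' → T2
game_id=304: attendance < 18975 OR venue = 'home' → T2
game_id=305: attendance < 18975 OR venue = 'home' → T2
game_id=306: attendance < 21023 → T6
game_id=307: attendance < 2729 → T4
game_id=308: attendance < 10507 AND away_pts > 107 → T1
game_id=309: attendance < 21023 → T6
game_id=310: ELSE → T3
game_id=311: attendance < 18975 OR venue = 'home' → T2
game_id=312: attendance < 18975 OR venue = 'home' → T2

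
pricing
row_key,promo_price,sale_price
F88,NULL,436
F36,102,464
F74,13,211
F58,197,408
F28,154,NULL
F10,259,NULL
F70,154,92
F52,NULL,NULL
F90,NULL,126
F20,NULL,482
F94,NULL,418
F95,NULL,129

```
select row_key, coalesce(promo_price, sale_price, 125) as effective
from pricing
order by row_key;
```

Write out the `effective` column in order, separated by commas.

row_key=F10: promo_price=259 → 259
row_key=F20: promo_price=NULL, sale_price=482 → 482
row_key=F28: promo_price=154 → 154
row_key=F36: promo_price=102 → 102
row_key=F52: promo_price=NULL, sale_price=NULL, → literal 125 → 125
row_key=F58: promo_price=197 → 197
row_key=F70: promo_price=154 → 154
row_key=F74: promo_price=13 → 13
row_key=F88: promo_price=NULL, sale_price=436 → 436
row_key=F90: promo_price=NULL, sale_price=126 → 126
row_key=F94: promo_price=NULL, sale_price=418 → 418
row_key=F95: promo_price=NULL, sale_price=129 → 129

259, 482, 154, 102, 125, 197, 154, 13, 436, 126, 418, 129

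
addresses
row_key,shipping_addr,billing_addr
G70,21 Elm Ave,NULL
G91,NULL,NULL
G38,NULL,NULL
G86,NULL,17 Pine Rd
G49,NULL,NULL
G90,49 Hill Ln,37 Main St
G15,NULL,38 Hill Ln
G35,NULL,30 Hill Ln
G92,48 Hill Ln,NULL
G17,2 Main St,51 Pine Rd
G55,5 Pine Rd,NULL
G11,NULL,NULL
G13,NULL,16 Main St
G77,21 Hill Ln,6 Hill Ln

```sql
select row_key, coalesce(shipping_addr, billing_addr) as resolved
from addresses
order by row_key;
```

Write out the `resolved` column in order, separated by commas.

row_key=G11: shipping_addr=NULL, billing_addr=NULL (all NULL) → NULL
row_key=G13: shipping_addr=NULL, billing_addr=16 Main St → 16 Main St
row_key=G15: shipping_addr=NULL, billing_addr=38 Hill Ln → 38 Hill Ln
row_key=G17: shipping_addr=2 Main St → 2 Main St
row_key=G35: shipping_addr=NULL, billing_addr=30 Hill Ln → 30 Hill Ln
row_key=G38: shipping_addr=NULL, billing_addr=NULL (all NULL) → NULL
row_key=G49: shipping_addr=NULL, billing_addr=NULL (all NULL) → NULL
row_key=G55: shipping_addr=5 Pine Rd → 5 Pine Rd
row_key=G70: shipping_addr=21 Elm Ave → 21 Elm Ave
row_key=G77: shipping_addr=21 Hill Ln → 21 Hill Ln
row_key=G86: shipping_addr=NULL, billing_addr=17 Pine Rd → 17 Pine Rd
row_key=G90: shipping_addr=49 Hill Ln → 49 Hill Ln
row_key=G91: shipping_addr=NULL, billing_addr=NULL (all NULL) → NULL
row_key=G92: shipping_addr=48 Hill Ln → 48 Hill Ln

NULL, 16 Main St, 38 Hill Ln, 2 Main St, 30 Hill Ln, NULL, NULL, 5 Pine Rd, 21 Elm Ave, 21 Hill Ln, 17 Pine Rd, 49 Hill Ln, NULL, 48 Hill Ln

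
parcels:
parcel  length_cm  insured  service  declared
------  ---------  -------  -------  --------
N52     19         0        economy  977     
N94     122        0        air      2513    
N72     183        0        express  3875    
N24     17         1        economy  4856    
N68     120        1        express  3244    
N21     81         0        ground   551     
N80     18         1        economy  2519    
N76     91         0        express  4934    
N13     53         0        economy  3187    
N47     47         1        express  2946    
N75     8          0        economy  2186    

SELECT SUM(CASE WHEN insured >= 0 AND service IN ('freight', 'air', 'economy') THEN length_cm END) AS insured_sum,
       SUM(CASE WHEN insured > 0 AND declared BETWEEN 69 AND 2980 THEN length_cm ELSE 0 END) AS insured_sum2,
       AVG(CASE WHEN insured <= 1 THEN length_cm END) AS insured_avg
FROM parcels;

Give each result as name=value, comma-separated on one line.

insured_sum=237, insured_sum2=65, insured_avg=69

[insured_sum: insured >= 0 AND service IN ('freight', 'air', 'economy')]
parcel=N52: ✓ → 19
parcel=N94: ✓ → 122
parcel=N72: ✗
parcel=N24: ✓ → 17
parcel=N68: ✗
parcel=N21: ✗
parcel=N80: ✓ → 18
parcel=N76: ✗
parcel=N13: ✓ → 53
parcel=N47: ✗
parcel=N75: ✓ → 8
insured_sum = 19 + 122 + 17 + 18 + 53 + 8 = 237
—
[insured_sum2: insured > 0 AND declared BETWEEN 69 AND 2980]
parcel=N52: ✗
parcel=N94: ✗
parcel=N72: ✗
parcel=N24: ✗
parcel=N68: ✗
parcel=N21: ✗
parcel=N80: ✓ → 18
parcel=N76: ✗
parcel=N13: ✗
parcel=N47: ✓ → 47
parcel=N75: ✗
insured_sum2 = 18 + 47 = 65
—
[insured_avg: insured <= 1]
parcel=N52: ✓ → 19
parcel=N94: ✓ → 122
parcel=N72: ✓ → 183
parcel=N24: ✓ → 17
parcel=N68: ✓ → 120
parcel=N21: ✓ → 81
parcel=N80: ✓ → 18
parcel=N76: ✓ → 91
parcel=N13: ✓ → 53
parcel=N47: ✓ → 47
parcel=N75: ✓ → 8
insured_avg = (19 + 122 + 183 + 17 + 120 + 81 + 18 + 91 + 53 + 47 + 8) / 11 = 69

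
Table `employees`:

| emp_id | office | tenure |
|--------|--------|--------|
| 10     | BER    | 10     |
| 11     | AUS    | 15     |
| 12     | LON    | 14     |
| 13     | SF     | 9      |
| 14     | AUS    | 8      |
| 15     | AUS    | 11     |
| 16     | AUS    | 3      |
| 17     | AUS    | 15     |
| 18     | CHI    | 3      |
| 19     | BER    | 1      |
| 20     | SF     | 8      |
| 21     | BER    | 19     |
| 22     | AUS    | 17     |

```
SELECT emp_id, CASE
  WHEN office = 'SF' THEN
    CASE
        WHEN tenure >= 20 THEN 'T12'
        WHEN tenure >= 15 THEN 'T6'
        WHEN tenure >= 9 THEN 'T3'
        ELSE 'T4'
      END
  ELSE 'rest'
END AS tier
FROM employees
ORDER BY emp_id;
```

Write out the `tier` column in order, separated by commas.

emp_id=10: office='BER' → outer ELSE → rest
emp_id=11: office='AUS' → outer ELSE → rest
emp_id=12: office='LON' → outer ELSE → rest
emp_id=13: office='SF' → inner[tenure >= 9] → T3
emp_id=14: office='AUS' → outer ELSE → rest
emp_id=15: office='AUS' → outer ELSE → rest
emp_id=16: office='AUS' → outer ELSE → rest
emp_id=17: office='AUS' → outer ELSE → rest
emp_id=18: office='CHI' → outer ELSE → rest
emp_id=19: office='BER' → outer ELSE → rest
emp_id=20: office='SF' → inner[ELSE] → T4
emp_id=21: office='BER' → outer ELSE → rest
emp_id=22: office='AUS' → outer ELSE → rest

rest, rest, rest, T3, rest, rest, rest, rest, rest, rest, T4, rest, rest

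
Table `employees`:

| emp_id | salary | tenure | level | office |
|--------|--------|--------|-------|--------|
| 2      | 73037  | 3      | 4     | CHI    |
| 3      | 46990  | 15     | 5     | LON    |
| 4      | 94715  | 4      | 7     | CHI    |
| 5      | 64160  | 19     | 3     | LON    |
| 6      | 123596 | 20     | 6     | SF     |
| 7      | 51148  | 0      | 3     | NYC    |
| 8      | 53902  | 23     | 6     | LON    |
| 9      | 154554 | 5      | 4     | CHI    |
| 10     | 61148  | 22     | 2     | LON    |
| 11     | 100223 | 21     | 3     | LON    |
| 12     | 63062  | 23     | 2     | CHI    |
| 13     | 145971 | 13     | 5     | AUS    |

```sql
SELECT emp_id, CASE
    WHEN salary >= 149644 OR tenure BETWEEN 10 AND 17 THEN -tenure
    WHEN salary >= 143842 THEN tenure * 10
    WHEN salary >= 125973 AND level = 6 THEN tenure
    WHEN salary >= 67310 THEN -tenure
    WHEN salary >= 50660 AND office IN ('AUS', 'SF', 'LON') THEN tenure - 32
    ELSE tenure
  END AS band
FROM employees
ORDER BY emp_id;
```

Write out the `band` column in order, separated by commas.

-3, -15, -4, -13, -20, 0, -9, -5, -10, -21, 23, -13

emp_id=2: salary >= 67310 → -3
emp_id=3: salary >= 149644 OR tenure BETWEEN 10 AND 17 → -15
emp_id=4: salary >= 67310 → -4
emp_id=5: salary >= 50660 AND office IN ('AUS', 'SF', 'LON') → -13
emp_id=6: salary >= 67310 → -20
emp_id=7: ELSE → 0
emp_id=8: salary >= 50660 AND office IN ('AUS', 'SF', 'LON') → -9
emp_id=9: salary >= 149644 OR tenure BETWEEN 10 AND 17 → -5
emp_id=10: salary >= 50660 AND office IN ('AUS', 'SF', 'LON') → -10
emp_id=11: salary >= 67310 → -21
emp_id=12: ELSE → 23
emp_id=13: salary >= 149644 OR tenure BETWEEN 10 AND 17 → -13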